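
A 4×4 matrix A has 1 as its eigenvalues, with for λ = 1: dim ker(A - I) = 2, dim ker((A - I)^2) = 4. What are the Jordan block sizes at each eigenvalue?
Jordan blocks: (1, 2), (1, 2)

λ = 1: successive nullity increments [2, 2] count blocks of size ≥ k; block sizes are [2, 2].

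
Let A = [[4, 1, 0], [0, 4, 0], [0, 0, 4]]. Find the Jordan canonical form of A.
The characteristic polynomial is det(xI - A) = (x - 4)^3, so the eigenvalues are 4 (algebraic multiplicity 3).

For λ = 4: rank(A - 4I) = 1, rank((A - 4I)^2) = 0. The eigenspace has dimension 3 - 1 = 2, so there are 2 Jordan blocks; the rank sequence gives block sizes [2, 1].

Assembling the blocks gives the Jordan form J above.

J = [[4, 1, 0], [0, 4, 0], [0, 0, 4]]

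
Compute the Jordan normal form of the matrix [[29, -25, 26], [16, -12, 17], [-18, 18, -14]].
J = [[-5, 0, 0], [0, 4, 1], [0, 0, 4]]

The characteristic polynomial is det(xI - A) = (x - 4)^2(x + 5), so the eigenvalues are -5 (algebraic multiplicity 1), 4 (algebraic multiplicity 2).

For λ = -5: algebraic multiplicity 1 gives one 1×1 block.

For λ = 4: rank(A - 4I) = 2, rank((A - 4I)^2) = 1. The eigenspace has dimension 3 - 2 = 1, so there is 1 Jordan block; the rank sequence gives block sizes [2].

Assembling the blocks gives the Jordan form J above.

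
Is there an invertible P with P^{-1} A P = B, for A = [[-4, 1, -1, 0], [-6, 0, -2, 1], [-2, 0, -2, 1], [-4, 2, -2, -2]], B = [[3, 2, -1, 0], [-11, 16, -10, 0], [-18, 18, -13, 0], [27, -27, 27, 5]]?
No.

trace(A) = -8 but trace(B) = 11. The trace is a similarity invariant, so A and B are not similar.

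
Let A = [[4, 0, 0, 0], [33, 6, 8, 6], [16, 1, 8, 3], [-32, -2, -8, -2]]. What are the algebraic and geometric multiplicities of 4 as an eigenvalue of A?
algebraic multiplicity 4, geometric multiplicity 2

The characteristic polynomial is (x - 4)^4, so the factor x - 4 appears with exponent 4: the algebraic multiplicity is 4.

rank(A - 4I) = 2, so the eigenspace has dimension 4 - 2 = 2: the geometric multiplicity is 2.

Since 2 < 4, A is not diagonalizable.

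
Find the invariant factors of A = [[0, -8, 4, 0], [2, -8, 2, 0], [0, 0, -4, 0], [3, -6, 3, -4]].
The Jordan structure of A has elementary divisors (x + 4)^2, (x + 4), (x + 4). Arranging the block sizes at each eigenvalue in decreasing order and taking row products gives the invariant factors.

Invariant factors (smallest first, each dividing the next): x + 4, x + 4, (x + 4)^2.

Check: the last factor (x + 4)^2 is the minimal polynomial, and the product (x + 4)^4 is the characteristic polynomial.

x + 4, x + 4, (x + 4)^2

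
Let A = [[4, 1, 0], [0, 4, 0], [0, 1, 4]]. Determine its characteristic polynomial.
χ_A(x) = (x - 4)^3

xI - A = [[x - 4, -1, 0], [0, x - 4, 0], [0, -1, x - 4]].

Expanding det(xI - A) along the first row:
det(xI - A) = + (x - 4)·det([[x - 4, 0], [-1, x - 4]]) - (-1)·det([[0, 0], [0, x - 4]]) + (0)·det([[0, x - 4], [0, -1]]).

Evaluating gives χ_A(x) = x^3 - 12x^2 + 48x - 64 = (x - 4)^3.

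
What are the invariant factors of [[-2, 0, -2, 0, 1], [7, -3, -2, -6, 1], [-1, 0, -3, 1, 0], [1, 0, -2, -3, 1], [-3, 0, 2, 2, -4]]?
The Jordan structure of A has elementary divisors (x + 3)^2, (x + 3)^2, (x + 3). Arranging the block sizes at each eigenvalue in decreasing order and taking row products gives the invariant factors.

Invariant factors (smallest first, each dividing the next): x + 3, (x + 3)^2, (x + 3)^2.

Check: the last factor (x + 3)^2 is the minimal polynomial, and the product (x + 3)^5 is the characteristic polynomial.

x + 3, (x + 3)^2, (x + 3)^2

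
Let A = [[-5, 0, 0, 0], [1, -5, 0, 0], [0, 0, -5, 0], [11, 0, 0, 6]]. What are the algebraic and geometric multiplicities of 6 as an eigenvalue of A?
The characteristic polynomial is (x - 6)(x + 5)^3, so the factor x - 6 appears with exponent 1: the algebraic multiplicity is 1.

rank(A - 6I) = 3, so the eigenspace has dimension 4 - 3 = 1: the geometric multiplicity is 1.

algebraic multiplicity 1, geometric multiplicity 1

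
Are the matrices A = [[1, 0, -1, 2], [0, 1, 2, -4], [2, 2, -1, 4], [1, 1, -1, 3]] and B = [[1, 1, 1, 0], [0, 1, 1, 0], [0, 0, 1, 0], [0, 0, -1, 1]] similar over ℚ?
Yes.

Two matrices over a field are similar if and only if they have the same invariant factors.

Both A and B have characteristic polynomial (x - 1)^4 and minimal polynomial (x - 1)^3. Computing further, both have invariant factors x - 1, (x - 1)^3. Hence A and B are similar.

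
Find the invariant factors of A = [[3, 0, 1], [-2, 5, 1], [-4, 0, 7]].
The Jordan structure of A has elementary divisors (x - 5)^2, (x - 5). Arranging the block sizes at each eigenvalue in decreasing order and taking row products gives the invariant factors.

Invariant factors (smallest first, each dividing the next): x - 5, (x - 5)^2.

Check: the last factor (x - 5)^2 is the minimal polynomial, and the product (x - 5)^3 is the characteristic polynomial.

x - 5, (x - 5)^2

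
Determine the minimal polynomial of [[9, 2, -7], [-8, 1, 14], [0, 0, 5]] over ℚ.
m_A(x) = (x - 5)^2

The characteristic polynomial factors as (x - 5)^3. The minimal polynomial is ∏(x - λ)^{k_λ} where k_λ is the size of the largest Jordan block at λ.

For λ = 5: rank(A - 5I) = 1, and the largest Jordan block has size 2 (the smallest k with rank((A - 5I)^k) = rank((A - 5I)^(k+1))).

So m_A(x) = (x - 5)^2.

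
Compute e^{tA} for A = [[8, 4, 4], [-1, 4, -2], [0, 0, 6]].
e^{tA} = [[(2*t + 1)*e^{6*t}, 4*t*e^{6*t}, 4*t*e^{6*t}], [-t*e^{6*t}, (1 - 2*t)*e^{6*t}, -2*t*e^{6*t}], [0, 0, e^{6*t}]]

A has Jordan form J = [[6, 1, 0], [0, 6, 0], [0, 0, 6]] with A = PJP^{-1}, so e^{tA} = P e^{tJ} P^{-1}.

For a Jordan block J_k(λ), e^{tJ_k(λ)} = e^{λt} · (I + tN + t^2 N^2/2! + ... + t^{k-1} N^{k-1}/(k-1)!) where N is the nilpotent superdiagonal part.

Assembling the blocks and conjugating back gives the entries of e^{tA} as shown above.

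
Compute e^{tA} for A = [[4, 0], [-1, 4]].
e^{tA} = [[e^{4*t}, 0], [-t*e^{4*t}, e^{4*t}]]

A has Jordan form J = [[4, 1], [0, 4]] with A = PJP^{-1}, so e^{tA} = P e^{tJ} P^{-1}.

For a Jordan block J_k(λ), e^{tJ_k(λ)} = e^{λt} · (I + tN + t^2 N^2/2! + ... + t^{k-1} N^{k-1}/(k-1)!) where N is the nilpotent superdiagonal part.

Assembling the blocks and conjugating back gives the entries of e^{tA} as shown above.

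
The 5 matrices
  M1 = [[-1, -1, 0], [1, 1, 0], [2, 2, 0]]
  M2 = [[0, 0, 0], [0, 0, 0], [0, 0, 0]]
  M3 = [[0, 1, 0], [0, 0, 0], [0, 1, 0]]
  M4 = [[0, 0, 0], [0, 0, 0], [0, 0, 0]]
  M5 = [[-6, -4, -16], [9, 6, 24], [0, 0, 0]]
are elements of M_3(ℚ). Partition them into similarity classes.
Characteristic polynomials: χ_{M1} = x^3, χ_{M2} = x^3, χ_{M3} = x^3, χ_{M4} = x^3, χ_{M5} = x^3.

{M1, M3, M5}: invariant factors x, x^2.

{M2, M4}: invariant factors x, x, x.

Matrices are similar if and only if their invariant-factor lists agree; the partition into similarity classes is {M1, M3, M5}, {M2, M4}.

2 classes: {M1, M3, M5}, {M2, M4}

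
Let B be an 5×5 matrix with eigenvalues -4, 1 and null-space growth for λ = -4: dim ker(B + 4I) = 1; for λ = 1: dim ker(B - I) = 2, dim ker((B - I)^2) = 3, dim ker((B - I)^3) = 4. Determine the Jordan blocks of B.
λ = -4: successive nullity increments [1] count blocks of size ≥ k; block sizes are [1].
λ = 1: successive nullity increments [2, 1, 1] count blocks of size ≥ k; block sizes are [3, 1].

Jordan blocks: (-4, 1), (1, 3), (1, 1)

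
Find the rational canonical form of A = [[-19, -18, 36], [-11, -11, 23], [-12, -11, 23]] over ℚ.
R = [[0, 0, 18], [1, 0, -6], [0, 1, -7]]

The invariant factors of A (the non-unit diagonal entries of the Smith normal form of xI - A over ℚ[x]) are (x + 3)(x^2 + 4x - 6), each dividing the next. The characteristic polynomial is their product, (x + 3)(x^2 + 4x - 6).

The rational canonical form is the block-diagonal matrix of companion matrices C(f_i):
R = [[0, 0, 18], [1, 0, -6], [0, 1, -7]].

Note the characteristic polynomial does not split into linear factors over ℚ, so A has no Jordan form over ℚ; the rational canonical form exists over any field.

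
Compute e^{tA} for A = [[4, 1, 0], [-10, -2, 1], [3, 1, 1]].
A has Jordan form J = [[1, 1, 0], [0, 1, 1], [0, 0, 1]] with A = PJP^{-1}, so e^{tA} = P e^{tJ} P^{-1}.

For a Jordan block J_k(λ), e^{tJ_k(λ)} = e^{λt} · (I + tN + t^2 N^2/2! + ... + t^{k-1} N^{k-1}/(k-1)!) where N is the nilpotent superdiagonal part.

Assembling the blocks and conjugating back gives the entries of e^{tA} as shown above.

e^{tA} = [[(-t^2 + 6*t + 2)*e^{t}/2, t*e^{t}, t^2*e^{t}/2], [t*(3*t - 20)*e^{t}/2, (1 - 3*t)*e^{t}, t*(2 - 3*t)*e^{t}/2], [t*(6 - t)*e^{t}/2, t*e^{t}, (t^2 + 2)*e^{t}/2]]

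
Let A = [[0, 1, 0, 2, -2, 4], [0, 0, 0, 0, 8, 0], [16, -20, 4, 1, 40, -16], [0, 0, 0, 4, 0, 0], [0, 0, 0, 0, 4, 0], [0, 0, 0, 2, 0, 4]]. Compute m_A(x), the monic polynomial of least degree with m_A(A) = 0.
The characteristic polynomial factors as x^2(x - 4)^4. The minimal polynomial is ∏(x - λ)^{k_λ} where k_λ is the size of the largest Jordan block at λ.

For λ = 0: rank(A) = 5, and the largest Jordan block has size 2 (the smallest k with rank(A^k) = rank(A^(k+1))).
For λ = 4: rank(A - 4I) = 3, and the largest Jordan block has size 2 (the smallest k with rank((A - 4I)^k) = rank((A - 4I)^(k+1))).

So m_A(x) = x^2(x - 4)^2.

m_A(x) = x^2(x - 4)^2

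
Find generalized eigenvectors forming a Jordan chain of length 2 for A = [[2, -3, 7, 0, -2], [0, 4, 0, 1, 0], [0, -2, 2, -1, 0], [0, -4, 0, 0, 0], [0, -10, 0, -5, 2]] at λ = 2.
v_1 = [[0, 0, -3, 0, -11]]^T, v_2 = [[1, 0, 0, 0, 0]]^T

We seek v_1 ∈ ker((A - 2I)^2) \ ker(A - 2I), then set v_{i+1} = (A - 2I) v_i.

One such chain is v_1 = [[0, 0, -3, 0, -11]]^T, v_2 = [[1, 0, 0, 0, 0]]^T. Check: (A - 2I) v_2 = [[0, 0, 0, 0, 0]]^T = 0.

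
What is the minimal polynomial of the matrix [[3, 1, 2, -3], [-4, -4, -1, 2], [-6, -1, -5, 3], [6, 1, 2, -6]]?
The characteristic polynomial factors as (x + 3)^4. The minimal polynomial is ∏(x - λ)^{k_λ} where k_λ is the size of the largest Jordan block at λ.

For λ = -3: rank(A + 3I) = 2, and the largest Jordan block has size 3 (the smallest k with rank((A + 3I)^k) = rank((A + 3I)^(k+1))).

So m_A(x) = (x + 3)^3.

m_A(x) = (x + 3)^3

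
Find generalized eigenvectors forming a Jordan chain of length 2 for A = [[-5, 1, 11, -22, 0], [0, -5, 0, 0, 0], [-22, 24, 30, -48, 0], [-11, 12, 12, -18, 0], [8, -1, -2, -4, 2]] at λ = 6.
v_1 = [[1, 0, 3, 1, 0]]^T, v_2 = [[0, 0, 2, 1, -2]]^T

We seek v_1 ∈ ker((A - 6I)^2) \ ker(A - 6I), then set v_{i+1} = (A - 6I) v_i.

One such chain is v_1 = [[1, 0, 3, 1, 0]]^T, v_2 = [[0, 0, 2, 1, -2]]^T. Check: (A - 6I) v_2 = [[0, 0, 0, 0, 0]]^T = 0.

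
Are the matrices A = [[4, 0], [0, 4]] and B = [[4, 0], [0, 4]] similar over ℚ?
Two matrices over a field are similar if and only if they have the same invariant factors.

Both A and B have characteristic polynomial (x - 4)^2 and minimal polynomial x - 4. Computing further, both have invariant factors x - 4, x - 4. Hence A and B are similar.

Yes.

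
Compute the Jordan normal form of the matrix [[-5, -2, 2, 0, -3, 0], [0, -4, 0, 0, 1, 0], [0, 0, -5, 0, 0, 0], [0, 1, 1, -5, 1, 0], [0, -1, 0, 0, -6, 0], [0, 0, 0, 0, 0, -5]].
The characteristic polynomial is det(xI - A) = (x + 5)^6, so the eigenvalues are -5 (algebraic multiplicity 6).

For λ = -5: rank(A + 5I) = 3, rank((A + 5I)^2) = 1, rank((A + 5I)^3) = 0. The eigenspace has dimension 6 - 3 = 3, so there are 3 Jordan blocks; the rank sequence gives block sizes [3, 2, 1].

Assembling the blocks gives the Jordan form J above.

J = [[-5, 1, 0, 0, 0, 0], [0, -5, 1, 0, 0, 0], [0, 0, -5, 0, 0, 0], [0, 0, 0, -5, 1, 0], [0, 0, 0, 0, -5, 0], [0, 0, 0, 0, 0, -5]]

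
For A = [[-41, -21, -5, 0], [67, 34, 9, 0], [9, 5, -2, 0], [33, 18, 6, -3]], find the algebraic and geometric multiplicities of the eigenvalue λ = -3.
The characteristic polynomial is (x + 3)^4, so the factor x + 3 appears with exponent 4: the algebraic multiplicity is 4.

rank(A + 3I) = 2, so the eigenspace has dimension 4 - 2 = 2: the geometric multiplicity is 2.

Since 2 < 4, A is not diagonalizable.

algebraic multiplicity 4, geometric multiplicity 2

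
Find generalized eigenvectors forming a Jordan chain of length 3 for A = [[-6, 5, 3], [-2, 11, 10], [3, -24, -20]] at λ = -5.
We seek v_1 ∈ ker((A + 5I)^3) \ ker((A + 5I)^2), then set v_{i+1} = (A + 5I) v_i.

One such chain is v_1 = [[0, 1, -1]]^T, v_2 = [[2, 6, -9]]^T, v_3 = [[1, 2, -3]]^T. Check: (A + 5I) v_3 = [[0, 0, 0]]^T = 0.

v_1 = [[0, 1, -1]]^T, v_2 = [[2, 6, -9]]^T, v_3 = [[1, 2, -3]]^T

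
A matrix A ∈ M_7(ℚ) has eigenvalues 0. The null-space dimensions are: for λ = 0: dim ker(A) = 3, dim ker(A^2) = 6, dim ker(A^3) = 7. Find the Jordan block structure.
Jordan blocks: (0, 3), (0, 2), (0, 2)

λ = 0: successive nullity increments [3, 3, 1] count blocks of size ≥ k; block sizes are [3, 2, 2].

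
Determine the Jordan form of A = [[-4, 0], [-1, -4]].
The characteristic polynomial is det(xI - A) = (x + 4)^2, so the eigenvalues are -4 (algebraic multiplicity 2).

For λ = -4: rank(A + 4I) = 1, rank((A + 4I)^2) = 0. The eigenspace has dimension 2 - 1 = 1, so there is 1 Jordan block; the rank sequence gives block sizes [2].

Assembling the blocks gives the Jordan form J above.

J = [[-4, 1], [0, -4]]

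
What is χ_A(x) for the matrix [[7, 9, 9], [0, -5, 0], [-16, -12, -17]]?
xI - A = [[x - 7, -9, -9], [0, x + 5, 0], [16, 12, x + 17]].

Expanding det(xI - A) along the first row:
det(xI - A) = + (x - 7)·det([[x + 5, 0], [12, x + 17]]) - (-9)·det([[0, 0], [16, x + 17]]) + (-9)·det([[0, x + 5], [16, 12]]).

Evaluating gives χ_A(x) = x^3 + 15x^2 + 75x + 125 = (x + 5)^3.

χ_A(x) = (x + 5)^3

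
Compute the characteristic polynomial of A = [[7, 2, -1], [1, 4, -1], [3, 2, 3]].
χ_A(x) = (x - 6)(x - 4)^2

xI - A = [[x - 7, -2, 1], [-1, x - 4, 1], [-3, -2, x - 3]].

Expanding det(xI - A) along the first row:
det(xI - A) = + (x - 7)·det([[x - 4, 1], [-2, x - 3]]) - (-2)·det([[-1, 1], [-3, x - 3]]) + (1)·det([[-1, x - 4], [-3, -2]]).

Evaluating gives χ_A(x) = x^3 - 14x^2 + 64x - 96 = (x - 6)(x - 4)^2.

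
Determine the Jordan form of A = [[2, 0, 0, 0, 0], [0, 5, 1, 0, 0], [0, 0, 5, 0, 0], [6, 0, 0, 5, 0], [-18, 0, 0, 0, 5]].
J = [[2, 0, 0, 0, 0], [0, 5, 1, 0, 0], [0, 0, 5, 0, 0], [0, 0, 0, 5, 0], [0, 0, 0, 0, 5]]

The characteristic polynomial is det(xI - A) = (x - 5)^4(x - 2), so the eigenvalues are 2 (algebraic multiplicity 1), 5 (algebraic multiplicity 4).

For λ = 2: algebraic multiplicity 1 gives one 1×1 block.

For λ = 5: rank(A - 5I) = 2, rank((A - 5I)^2) = 1. The eigenspace has dimension 5 - 2 = 3, so there are 3 Jordan blocks; the rank sequence gives block sizes [2, 1, 1].

Assembling the blocks gives the Jordan form J above.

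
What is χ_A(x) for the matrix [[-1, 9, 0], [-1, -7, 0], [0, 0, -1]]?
xI - A = [[x + 1, -9, 0], [1, x + 7, 0], [0, 0, x + 1]].

Expanding det(xI - A) along the first row:
det(xI - A) = + (x + 1)·det([[x + 7, 0], [0, x + 1]]) - (-9)·det([[1, 0], [0, x + 1]]) + (0)·det([[1, x + 7], [0, 0]]).

Evaluating gives χ_A(x) = x^3 + 9x^2 + 24x + 16 = (x + 1)(x + 4)^2.

χ_A(x) = (x + 1)(x + 4)^2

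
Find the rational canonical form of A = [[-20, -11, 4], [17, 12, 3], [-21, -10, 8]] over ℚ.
R = [[0, 0, -3], [1, 0, 3], [0, 1, 0]]

The invariant factors of A (the non-unit diagonal entries of the Smith normal form of xI - A over ℚ[x]) are x^3 - 3x + 3, each dividing the next. The characteristic polynomial is their product, x^3 - 3x + 3.

The rational canonical form is the block-diagonal matrix of companion matrices C(f_i):
R = [[0, 0, -3], [1, 0, 3], [0, 1, 0]].

Note the characteristic polynomial does not split into linear factors over ℚ, so A has no Jordan form over ℚ; the rational canonical form exists over any field.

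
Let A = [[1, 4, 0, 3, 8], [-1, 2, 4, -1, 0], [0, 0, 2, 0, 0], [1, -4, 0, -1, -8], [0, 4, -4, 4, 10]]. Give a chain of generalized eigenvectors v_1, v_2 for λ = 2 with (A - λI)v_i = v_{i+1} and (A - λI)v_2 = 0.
v_1 = [[0, 1, 0, -1, 0]]^T, v_2 = [[1, 1, 0, -1, 0]]^T

We seek v_1 ∈ ker((A - 2I)^2) \ ker(A - 2I), then set v_{i+1} = (A - 2I) v_i.

One such chain is v_1 = [[0, 1, 0, -1, 0]]^T, v_2 = [[1, 1, 0, -1, 0]]^T. Check: (A - 2I) v_2 = [[0, 0, 0, 0, 0]]^T = 0.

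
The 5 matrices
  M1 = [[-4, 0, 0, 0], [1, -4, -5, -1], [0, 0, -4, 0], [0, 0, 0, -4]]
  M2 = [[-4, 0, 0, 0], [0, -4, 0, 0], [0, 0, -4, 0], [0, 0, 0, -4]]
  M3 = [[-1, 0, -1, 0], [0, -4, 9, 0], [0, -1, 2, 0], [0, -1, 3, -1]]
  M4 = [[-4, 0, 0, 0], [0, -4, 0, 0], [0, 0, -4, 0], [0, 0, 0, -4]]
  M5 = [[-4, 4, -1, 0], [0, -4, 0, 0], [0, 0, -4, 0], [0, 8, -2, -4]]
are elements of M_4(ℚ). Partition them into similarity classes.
Characteristic polynomials: χ_{M1} = (x + 4)^4, χ_{M2} = (x + 4)^4, χ_{M3} = (x + 1)^4, χ_{M4} = (x + 4)^4, χ_{M5} = (x + 4)^4.

{M1, M5}: invariant factors x + 4, x + 4, (x + 4)^2.

{M2, M4}: invariant factors x + 4, x + 4, x + 4, x + 4.

{M3}: invariant factors x + 1, (x + 1)^3.

Matrices are similar if and only if their invariant-factor lists agree; the partition into similarity classes is {M1, M5}, {M2, M4}, {M3}.

3 classes: {M1, M5}, {M2, M4}, {M3}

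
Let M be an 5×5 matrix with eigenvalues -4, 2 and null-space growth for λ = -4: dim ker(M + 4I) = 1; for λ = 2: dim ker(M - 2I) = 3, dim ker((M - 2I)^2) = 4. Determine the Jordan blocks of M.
λ = -4: successive nullity increments [1] count blocks of size ≥ k; block sizes are [1].
λ = 2: successive nullity increments [3, 1] count blocks of size ≥ k; block sizes are [2, 1, 1].

Jordan blocks: (-4, 1), (2, 2), (2, 1), (2, 1)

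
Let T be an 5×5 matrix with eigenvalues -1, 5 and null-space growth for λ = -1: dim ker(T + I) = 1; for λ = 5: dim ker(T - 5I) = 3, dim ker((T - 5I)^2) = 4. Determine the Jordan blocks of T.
λ = -1: successive nullity increments [1] count blocks of size ≥ k; block sizes are [1].
λ = 5: successive nullity increments [3, 1] count blocks of size ≥ k; block sizes are [2, 1, 1].

Jordan blocks: (-1, 1), (5, 2), (5, 1), (5, 1)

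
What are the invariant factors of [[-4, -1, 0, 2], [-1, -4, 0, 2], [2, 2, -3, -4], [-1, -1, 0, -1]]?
The Jordan structure of A has elementary divisors (x + 3)^2, (x + 3), (x + 3). Arranging the block sizes at each eigenvalue in decreasing order and taking row products gives the invariant factors.

Invariant factors (smallest first, each dividing the next): x + 3, x + 3, (x + 3)^2.

Check: the last factor (x + 3)^2 is the minimal polynomial, and the product (x + 3)^4 is the characteristic polynomial.

x + 3, x + 3, (x + 3)^2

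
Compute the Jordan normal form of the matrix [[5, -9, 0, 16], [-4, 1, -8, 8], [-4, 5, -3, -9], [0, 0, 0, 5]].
J = [[-1, 1, 0, 0], [0, -1, 0, 0], [0, 0, 5, 1], [0, 0, 0, 5]]

The characteristic polynomial is det(xI - A) = (x - 5)^2(x + 1)^2, so the eigenvalues are -1 (algebraic multiplicity 2), 5 (algebraic multiplicity 2).

For λ = -1: rank(A + I) = 3, rank((A + I)^2) = 2. The eigenspace has dimension 4 - 3 = 1, so there is 1 Jordan block; the rank sequence gives block sizes [2].

For λ = 5: rank(A - 5I) = 3, rank((A - 5I)^2) = 2. The eigenspace has dimension 4 - 3 = 1, so there is 1 Jordan block; the rank sequence gives block sizes [2].

Assembling the blocks gives the Jordan form J above.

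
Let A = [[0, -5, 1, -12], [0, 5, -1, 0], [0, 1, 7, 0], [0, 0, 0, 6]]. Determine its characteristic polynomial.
χ_A(x) = x(x - 6)^3

xI - A = [[x, 5, -1, 12], [0, x - 5, 1, 0], [0, -1, x - 7, 0], [0, 0, 0, x - 6]].

Expanding det(xI - A) along the first row:
det(xI - A) = + (x)·det([[x - 5, 1, 0], [-1, x - 7, 0], [0, 0, x - 6]]) - (5)·det([[0, 1, 0], [0, x - 7, 0], [0, 0, x - 6]]) + (-1)·det([[0, x - 5, 0], [0, -1, 0], [0, 0, x - 6]]) - (12)·det([[0, x - 5, 1], [0, -1, x - 7], [0, 0, 0]]).

Evaluating gives χ_A(x) = x^4 - 18x^3 + 108x^2 - 216x = x(x - 6)^3.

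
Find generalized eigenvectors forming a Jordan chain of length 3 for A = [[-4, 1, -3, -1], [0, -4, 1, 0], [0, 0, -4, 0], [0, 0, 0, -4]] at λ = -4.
We seek v_1 ∈ ker((A + 4I)^3) \ ker((A + 4I)^2), then set v_{i+1} = (A + 4I) v_i.

One such chain is v_1 = [[0, 0, 1, -3]]^T, v_2 = [[0, 1, 0, 0]]^T, v_3 = [[1, 0, 0, 0]]^T. Check: (A + 4I) v_3 = [[0, 0, 0, 0]]^T = 0.

v_1 = [[0, 0, 1, -3]]^T, v_2 = [[0, 1, 0, 0]]^T, v_3 = [[1, 0, 0, 0]]^T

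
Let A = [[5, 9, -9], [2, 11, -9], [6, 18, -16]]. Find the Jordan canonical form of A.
The characteristic polynomial is det(xI - A) = (x - 2)(x + 1)^2, so the eigenvalues are -1 (algebraic multiplicity 2), 2 (algebraic multiplicity 1).

For λ = -1: rank(A + I) = 2, rank((A + I)^2) = 1. The eigenspace has dimension 3 - 2 = 1, so there is 1 Jordan block; the rank sequence gives block sizes [2].

For λ = 2: algebraic multiplicity 1 gives one 1×1 block.

Assembling the blocks gives the Jordan form J above.

J = [[-1, 1, 0], [0, -1, 0], [0, 0, 2]]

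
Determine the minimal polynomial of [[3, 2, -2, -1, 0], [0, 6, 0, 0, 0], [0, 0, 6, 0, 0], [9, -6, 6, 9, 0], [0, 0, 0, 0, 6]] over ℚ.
m_A(x) = (x - 6)^2

The characteristic polynomial factors as (x - 6)^5. The minimal polynomial is ∏(x - λ)^{k_λ} where k_λ is the size of the largest Jordan block at λ.

For λ = 6: rank(A - 6I) = 1, and the largest Jordan block has size 2 (the smallest k with rank((A - 6I)^k) = rank((A - 6I)^(k+1))).

So m_A(x) = (x - 6)^2.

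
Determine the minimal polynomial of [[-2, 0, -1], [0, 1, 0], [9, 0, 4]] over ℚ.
The characteristic polynomial factors as (x - 1)^3. The minimal polynomial is ∏(x - λ)^{k_λ} where k_λ is the size of the largest Jordan block at λ.

For λ = 1: rank(A - I) = 1, and the largest Jordan block has size 2 (the smallest k with rank((A - I)^k) = rank((A - I)^(k+1))).

So m_A(x) = (x - 1)^2.

m_A(x) = (x - 1)^2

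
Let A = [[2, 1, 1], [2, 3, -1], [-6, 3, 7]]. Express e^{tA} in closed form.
A has Jordan form J = [[4, 1, 0], [0, 4, 0], [0, 0, 4]] with A = PJP^{-1}, so e^{tA} = P e^{tJ} P^{-1}.

For a Jordan block J_k(λ), e^{tJ_k(λ)} = e^{λt} · (I + tN + t^2 N^2/2! + ... + t^{k-1} N^{k-1}/(k-1)!) where N is the nilpotent superdiagonal part.

Assembling the blocks and conjugating back gives the entries of e^{tA} as shown above.

e^{tA} = [[(1 - 2*t)*e^{4*t}, t*e^{4*t}, t*e^{4*t}], [2*t*e^{4*t}, (1 - t)*e^{4*t}, -t*e^{4*t}], [-6*t*e^{4*t}, 3*t*e^{4*t}, (3*t + 1)*e^{4*t}]]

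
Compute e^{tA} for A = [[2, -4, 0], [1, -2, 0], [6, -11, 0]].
A has Jordan form J = [[0, 1, 0], [0, 0, 1], [0, 0, 0]] with A = PJP^{-1}, so e^{tA} = P e^{tJ} P^{-1}.

For a Jordan block J_k(λ), e^{tJ_k(λ)} = e^{λt} · (I + tN + t^2 N^2/2! + ... + t^{k-1} N^{k-1}/(k-1)!) where N is the nilpotent superdiagonal part.

Assembling the blocks and conjugating back gives the entries of e^{tA} as shown above.

e^{tA} = [[2*t + 1, -4*t, 0], [t, 1 - 2*t, 0], [t*(t + 12)/2, t*(-t - 11), 1]]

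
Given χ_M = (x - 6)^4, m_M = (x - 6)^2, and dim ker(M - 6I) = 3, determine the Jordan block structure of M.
λ = 6: algebraic multiplicity 4 (exponent in χ_M), largest block size 2 (exponent in m_M), 3 blocks (geometric multiplicity). These force block sizes [2, 1, 1].

Jordan blocks: (6, 2), (6, 1), (6, 1)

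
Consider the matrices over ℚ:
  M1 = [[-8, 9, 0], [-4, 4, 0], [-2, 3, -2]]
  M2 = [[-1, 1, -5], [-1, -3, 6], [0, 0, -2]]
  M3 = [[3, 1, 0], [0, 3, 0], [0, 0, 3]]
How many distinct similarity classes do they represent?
Characteristic polynomials: χ_{M1} = (x + 2)^3, χ_{M2} = (x + 2)^3, χ_{M3} = (x - 3)^3.

{M1}: invariant factors x + 2, (x + 2)^2.

{M2}: invariant factors (x + 2)^3.

{M3}: invariant factors x - 3, (x - 3)^2.

Matrices are similar if and only if their invariant-factor lists agree; the partition into similarity classes is {M1}, {M2}, {M3}.

3 classes: {M1}, {M2}, {M3}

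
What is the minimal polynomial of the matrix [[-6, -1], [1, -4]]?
The characteristic polynomial factors as (x + 5)^2. The minimal polynomial is ∏(x - λ)^{k_λ} where k_λ is the size of the largest Jordan block at λ.

For λ = -5: rank(A + 5I) = 1, and the largest Jordan block has size 2 (the smallest k with rank((A + 5I)^k) = rank((A + 5I)^(k+1))).

So m_A(x) = (x + 5)^2.

m_A(x) = (x + 5)^2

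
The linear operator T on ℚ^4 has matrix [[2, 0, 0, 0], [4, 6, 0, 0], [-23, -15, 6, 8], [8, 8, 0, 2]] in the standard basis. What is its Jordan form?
The characteristic polynomial is det(xI - A) = (x - 6)^2(x - 2)^2, so the eigenvalues are 2 (algebraic multiplicity 2), 6 (algebraic multiplicity 2).

For λ = 2: rank(A - 2I) = 2. The eigenspace has dimension 4 - 2 = 2, so there are 2 Jordan blocks; the rank sequence gives block sizes [1, 1].

For λ = 6: rank(A - 6I) = 3, rank((A - 6I)^2) = 2. The eigenspace has dimension 4 - 3 = 1, so there is 1 Jordan block; the rank sequence gives block sizes [2].

Assembling the blocks gives the Jordan form J above.

J = [[2, 0, 0, 0], [0, 2, 0, 0], [0, 0, 6, 1], [0, 0, 0, 6]]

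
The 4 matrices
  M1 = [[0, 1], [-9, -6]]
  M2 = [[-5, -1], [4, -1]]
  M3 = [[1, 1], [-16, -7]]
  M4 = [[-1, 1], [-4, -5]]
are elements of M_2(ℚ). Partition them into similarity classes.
1 class: {M1, M2, M3, M4}

Characteristic polynomials: χ_{M1} = (x + 3)^2, χ_{M2} = (x + 3)^2, χ_{M3} = (x + 3)^2, χ_{M4} = (x + 3)^2.

{M1, M2, M3, M4}: invariant factors (x + 3)^2.

Matrices are similar if and only if their invariant-factor lists agree; the partition into similarity classes is {M1, M2, M3, M4}.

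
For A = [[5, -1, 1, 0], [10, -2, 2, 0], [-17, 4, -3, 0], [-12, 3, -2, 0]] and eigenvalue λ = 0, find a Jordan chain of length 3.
v_1 = [[0, 1, 2, 4]]^T, v_2 = [[1, 2, -2, -1]]^T, v_3 = [[1, 2, -3, -2]]^T

We seek v_1 ∈ ker(A^3) \ ker(A^2), then set v_{i+1} = A v_i.

One such chain is v_1 = [[0, 1, 2, 4]]^T, v_2 = [[1, 2, -2, -1]]^T, v_3 = [[1, 2, -3, -2]]^T. Check: A v_3 = [[0, 0, 0, 0]]^T = 0.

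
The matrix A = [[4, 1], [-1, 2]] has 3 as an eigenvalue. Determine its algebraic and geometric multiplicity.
The characteristic polynomial is (x - 3)^2, so the factor x - 3 appears with exponent 2: the algebraic multiplicity is 2.

rank(A - 3I) = 1, so the eigenspace has dimension 2 - 1 = 1: the geometric multiplicity is 1.

Since 1 < 2, A is not diagonalizable.

algebraic multiplicity 2, geometric multiplicity 1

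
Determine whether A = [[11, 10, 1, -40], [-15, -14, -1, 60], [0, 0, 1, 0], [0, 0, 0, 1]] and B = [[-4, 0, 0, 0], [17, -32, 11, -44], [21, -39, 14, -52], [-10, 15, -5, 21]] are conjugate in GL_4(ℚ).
Yes.

Two matrices over a field are similar if and only if they have the same invariant factors.

Both A and B have characteristic polynomial (x - 1)^3(x + 4) and minimal polynomial (x - 1)^2(x + 4). Computing further, both have invariant factors x - 1, (x - 1)^2(x + 4). Hence A and B are similar.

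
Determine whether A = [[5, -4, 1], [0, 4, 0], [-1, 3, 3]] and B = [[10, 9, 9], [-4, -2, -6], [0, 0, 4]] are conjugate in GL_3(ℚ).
Both have characteristic polynomial (x - 4)^3, but the minimal polynomial of A is (x - 4)^3 while the minimal polynomial of B is (x - 4)^2. The minimal polynomial is a similarity invariant, so A and B are not similar.

No.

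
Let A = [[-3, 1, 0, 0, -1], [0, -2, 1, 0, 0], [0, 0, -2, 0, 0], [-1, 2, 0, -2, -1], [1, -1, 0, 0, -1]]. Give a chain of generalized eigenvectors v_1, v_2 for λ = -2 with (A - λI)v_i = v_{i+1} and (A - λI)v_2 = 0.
v_1 = [[0, 1, 0, 0, 1]]^T, v_2 = [[0, 0, 0, 1, 0]]^T

We seek v_1 ∈ ker((A + 2I)^2) \ ker(A + 2I), then set v_{i+1} = (A + 2I) v_i.

One such chain is v_1 = [[0, 1, 0, 0, 1]]^T, v_2 = [[0, 0, 0, 1, 0]]^T. Check: (A + 2I) v_2 = [[0, 0, 0, 0, 0]]^T = 0.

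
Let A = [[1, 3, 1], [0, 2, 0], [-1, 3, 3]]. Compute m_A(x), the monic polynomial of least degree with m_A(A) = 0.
m_A(x) = (x - 2)^2

The characteristic polynomial factors as (x - 2)^3. The minimal polynomial is ∏(x - λ)^{k_λ} where k_λ is the size of the largest Jordan block at λ.

For λ = 2: rank(A - 2I) = 1, and the largest Jordan block has size 2 (the smallest k with rank((A - 2I)^k) = rank((A - 2I)^(k+1))).

So m_A(x) = (x - 2)^2.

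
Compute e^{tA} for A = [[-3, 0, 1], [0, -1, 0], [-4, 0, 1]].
e^{tA} = [[(1 - 2*t)*e^{-t}, 0, t*e^{-t}], [0, e^{-t}, 0], [-4*t*e^{-t}, 0, (2*t + 1)*e^{-t}]]

A has Jordan form J = [[-1, 1, 0], [0, -1, 0], [0, 0, -1]] with A = PJP^{-1}, so e^{tA} = P e^{tJ} P^{-1}.

For a Jordan block J_k(λ), e^{tJ_k(λ)} = e^{λt} · (I + tN + t^2 N^2/2! + ... + t^{k-1} N^{k-1}/(k-1)!) where N is the nilpotent superdiagonal part.

Assembling the blocks and conjugating back gives the entries of e^{tA} as shown above.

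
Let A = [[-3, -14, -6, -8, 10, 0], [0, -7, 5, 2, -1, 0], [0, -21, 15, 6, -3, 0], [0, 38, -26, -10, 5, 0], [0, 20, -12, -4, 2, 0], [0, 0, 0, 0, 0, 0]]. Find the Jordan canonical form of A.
The characteristic polynomial is det(xI - A) = x^5(x + 3), so the eigenvalues are -3 (algebraic multiplicity 1), 0 (algebraic multiplicity 5).

For λ = -3: algebraic multiplicity 1 gives one 1×1 block.

For λ = 0: rank(A) = 3, rank(A^2) = 1. The eigenspace has dimension 6 - 3 = 3, so there are 3 Jordan blocks; the rank sequence gives block sizes [2, 2, 1].

Assembling the blocks gives the Jordan form J above.

J = [[-3, 0, 0, 0, 0, 0], [0, 0, 1, 0, 0, 0], [0, 0, 0, 0, 0, 0], [0, 0, 0, 0, 1, 0], [0, 0, 0, 0, 0, 0], [0, 0, 0, 0, 0, 0]]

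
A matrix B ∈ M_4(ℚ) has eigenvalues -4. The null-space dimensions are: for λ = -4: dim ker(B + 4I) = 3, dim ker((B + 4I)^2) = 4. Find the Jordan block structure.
Jordan blocks: (-4, 2), (-4, 1), (-4, 1)

λ = -4: successive nullity increments [3, 1] count blocks of size ≥ k; block sizes are [2, 1, 1].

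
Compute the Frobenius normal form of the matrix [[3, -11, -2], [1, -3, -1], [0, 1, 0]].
The invariant factors of A (the non-unit diagonal entries of the Smith normal form of xI - A over ℚ[x]) are x^3 + 3x - 1, each dividing the next. The characteristic polynomial is their product, x^3 + 3x - 1.

The rational canonical form is the block-diagonal matrix of companion matrices C(f_i):
R = [[0, 0, 1], [1, 0, -3], [0, 1, 0]].

Note the characteristic polynomial does not split into linear factors over ℚ, so A has no Jordan form over ℚ; the rational canonical form exists over any field.

R = [[0, 0, 1], [1, 0, -3], [0, 1, 0]]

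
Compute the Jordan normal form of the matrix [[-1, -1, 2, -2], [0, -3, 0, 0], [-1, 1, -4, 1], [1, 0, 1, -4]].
J = [[-3, 1, 0, 0], [0, -3, 0, 0], [0, 0, -3, 1], [0, 0, 0, -3]]

The characteristic polynomial is det(xI - A) = (x + 3)^4, so the eigenvalues are -3 (algebraic multiplicity 4).

For λ = -3: rank(A + 3I) = 2, rank((A + 3I)^2) = 0. The eigenspace has dimension 4 - 2 = 2, so there are 2 Jordan blocks; the rank sequence gives block sizes [2, 2].

Assembling the blocks gives the Jordan form J above.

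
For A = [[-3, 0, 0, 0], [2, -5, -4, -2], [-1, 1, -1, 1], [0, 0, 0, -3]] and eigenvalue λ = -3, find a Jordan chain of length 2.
v_1 = [[-2, 0, 0, -1]]^T, v_2 = [[0, -2, 1, 0]]^T

We seek v_1 ∈ ker((A + 3I)^2) \ ker(A + 3I), then set v_{i+1} = (A + 3I) v_i.

One such chain is v_1 = [[-2, 0, 0, -1]]^T, v_2 = [[0, -2, 1, 0]]^T. Check: (A + 3I) v_2 = [[0, 0, 0, 0]]^T = 0.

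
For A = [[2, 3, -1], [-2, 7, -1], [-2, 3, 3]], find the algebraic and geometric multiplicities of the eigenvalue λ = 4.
algebraic multiplicity 3, geometric multiplicity 2

The characteristic polynomial is (x - 4)^3, so the factor x - 4 appears with exponent 3: the algebraic multiplicity is 3.

rank(A - 4I) = 1, so the eigenspace has dimension 3 - 1 = 2: the geometric multiplicity is 2.

Since 2 < 3, A is not diagonalizable.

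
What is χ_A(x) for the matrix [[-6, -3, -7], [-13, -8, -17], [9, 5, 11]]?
xI - A = [[x + 6, 3, 7], [13, x + 8, 17], [-9, -5, x - 11]].

Expanding det(xI - A) along the first row:
det(xI - A) = + (x + 6)·det([[x + 8, 17], [-5, x - 11]]) - (3)·det([[13, 17], [-9, x - 11]]) + (7)·det([[13, x + 8], [-9, -5]]).

Evaluating gives χ_A(x) = x^3 + 3x^2 + 3x + 1 = (x + 1)^3.

χ_A(x) = (x + 1)^3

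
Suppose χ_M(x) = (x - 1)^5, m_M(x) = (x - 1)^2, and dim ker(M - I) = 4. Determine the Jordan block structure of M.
λ = 1: algebraic multiplicity 5 (exponent in χ_M), largest block size 2 (exponent in m_M), 4 blocks (geometric multiplicity). These force block sizes [2, 1, 1, 1].

Jordan blocks: (1, 2), (1, 1), (1, 1), (1, 1)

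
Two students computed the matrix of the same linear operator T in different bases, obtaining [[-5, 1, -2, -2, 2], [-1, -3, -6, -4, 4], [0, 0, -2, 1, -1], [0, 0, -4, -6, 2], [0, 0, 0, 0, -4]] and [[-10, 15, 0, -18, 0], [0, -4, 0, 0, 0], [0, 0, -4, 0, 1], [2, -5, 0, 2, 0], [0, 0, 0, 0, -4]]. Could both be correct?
Two matrices over a field are similar if and only if they have the same invariant factors.

Both A and B have characteristic polynomial (x + 4)^5 and minimal polynomial (x + 4)^2. Computing further, both have invariant factors x + 4, (x + 4)^2, (x + 4)^2. Hence A and B are similar.

Yes.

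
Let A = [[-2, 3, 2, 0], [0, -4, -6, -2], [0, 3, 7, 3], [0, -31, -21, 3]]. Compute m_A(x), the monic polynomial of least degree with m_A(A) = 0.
The characteristic polynomial factors as (x - 4)^2(x + 2)^2. The minimal polynomial is ∏(x - λ)^{k_λ} where k_λ is the size of the largest Jordan block at λ.

For λ = -2: rank(A + 2I) = 3, and the largest Jordan block has size 2 (the smallest k with rank((A + 2I)^k) = rank((A + 2I)^(k+1))).
For λ = 4: rank(A - 4I) = 3, and the largest Jordan block has size 2 (the smallest k with rank((A - 4I)^k) = rank((A - 4I)^(k+1))).

So m_A(x) = (x - 4)^2(x + 2)^2.

m_A(x) = (x - 4)^2(x + 2)^2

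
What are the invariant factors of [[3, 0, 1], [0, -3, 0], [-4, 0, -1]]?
(x - 1)^2(x + 3)

The Jordan structure of A has elementary divisors (x + 3), (x - 1)^2. Arranging the block sizes at each eigenvalue in decreasing order and taking row products gives the invariant factors.

Invariant factors (smallest first, each dividing the next): (x - 1)^2(x + 3).

Check: the last factor (x - 1)^2(x + 3) is the minimal polynomial, and the product (x - 1)^2(x + 3) is the characteristic polynomial.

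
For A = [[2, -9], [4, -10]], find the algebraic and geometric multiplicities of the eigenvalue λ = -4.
The characteristic polynomial is (x + 4)^2, so the factor x + 4 appears with exponent 2: the algebraic multiplicity is 2.

rank(A + 4I) = 1, so the eigenspace has dimension 2 - 1 = 1: the geometric multiplicity is 1.

Since 1 < 2, A is not diagonalizable.

algebraic multiplicity 2, geometric multiplicity 1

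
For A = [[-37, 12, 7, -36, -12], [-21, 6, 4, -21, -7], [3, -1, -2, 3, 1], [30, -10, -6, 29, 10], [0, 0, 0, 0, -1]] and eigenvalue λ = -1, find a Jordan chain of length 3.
We seek v_1 ∈ ker((A + I)^3) \ ker((A + I)^2), then set v_{i+1} = (A + I) v_i.

One such chain is v_1 = [[-5, -3, 1, 4, 0]]^T, v_2 = [[7, 4, -1, -6, 0]]^T, v_3 = [[5, 3, 0, -4, 0]]^T. Check: (A + I) v_3 = [[0, 0, 0, 0, 0]]^T = 0.

v_1 = [[-5, -3, 1, 4, 0]]^T, v_2 = [[7, 4, -1, -6, 0]]^T, v_3 = [[5, 3, 0, -4, 0]]^T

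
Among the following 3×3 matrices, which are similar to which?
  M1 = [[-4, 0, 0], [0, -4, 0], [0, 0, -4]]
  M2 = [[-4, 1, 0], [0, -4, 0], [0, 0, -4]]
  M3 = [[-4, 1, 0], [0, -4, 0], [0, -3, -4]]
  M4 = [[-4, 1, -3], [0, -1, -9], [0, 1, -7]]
2 classes: {M1}, {M2, M3, M4}

Characteristic polynomials: χ_{M1} = (x + 4)^3, χ_{M2} = (x + 4)^3, χ_{M3} = (x + 4)^3, χ_{M4} = (x + 4)^3.

{M1}: invariant factors x + 4, x + 4, x + 4.

{M2, M3, M4}: invariant factors x + 4, (x + 4)^2.

Matrices are similar if and only if their invariant-factor lists agree; the partition into similarity classes is {M1}, {M2, M3, M4}.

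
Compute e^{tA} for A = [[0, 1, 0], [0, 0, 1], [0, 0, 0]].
e^{tA} = [[1, t, t^2/2], [0, 1, t], [0, 0, 1]]

A has Jordan form J = [[0, 1, 0], [0, 0, 1], [0, 0, 0]] with A = PJP^{-1}, so e^{tA} = P e^{tJ} P^{-1}.

For a Jordan block J_k(λ), e^{tJ_k(λ)} = e^{λt} · (I + tN + t^2 N^2/2! + ... + t^{k-1} N^{k-1}/(k-1)!) where N is the nilpotent superdiagonal part.

Assembling the blocks and conjugating back gives the entries of e^{tA} as shown above.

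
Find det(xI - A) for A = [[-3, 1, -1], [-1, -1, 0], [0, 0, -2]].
xI - A = [[x + 3, -1, 1], [1, x + 1, 0], [0, 0, x + 2]].

Expanding det(xI - A) along the first row:
det(xI - A) = + (x + 3)·det([[x + 1, 0], [0, x + 2]]) - (-1)·det([[1, 0], [0, x + 2]]) + (1)·det([[1, x + 1], [0, 0]]).

Evaluating gives χ_A(x) = x^3 + 6x^2 + 12x + 8 = (x + 2)^3.

χ_A(x) = (x + 2)^3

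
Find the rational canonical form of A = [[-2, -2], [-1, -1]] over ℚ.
The invariant factors of A (the non-unit diagonal entries of the Smith normal form of xI - A over ℚ[x]) are x(x + 3), each dividing the next. The characteristic polynomial is their product, x(x + 3).

The rational canonical form is the block-diagonal matrix of companion matrices C(f_i):
R = [[0, 0], [1, -3]].

R = [[0, 0], [1, -3]]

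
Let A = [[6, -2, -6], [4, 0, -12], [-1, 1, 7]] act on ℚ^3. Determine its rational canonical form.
The invariant factors of A (the non-unit diagonal entries of the Smith normal form of xI - A over ℚ[x]) are x - 4, (x - 5)(x - 4), each dividing the next. The characteristic polynomial is their product, (x - 5)(x - 4)^2.

The rational canonical form is the block-diagonal matrix of companion matrices C(f_i):
R = [[4, 0, 0], [0, 0, -20], [0, 1, 9]].

R = [[4, 0, 0], [0, 0, -20], [0, 1, 9]]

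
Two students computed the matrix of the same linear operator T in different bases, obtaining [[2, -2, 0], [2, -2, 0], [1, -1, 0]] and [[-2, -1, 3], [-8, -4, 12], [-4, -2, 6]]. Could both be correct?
Yes.

Two matrices over a field are similar if and only if they have the same invariant factors.

Both A and B have characteristic polynomial x^3 and minimal polynomial x^2. Computing further, both have invariant factors x, x^2. Hence A and B are similar.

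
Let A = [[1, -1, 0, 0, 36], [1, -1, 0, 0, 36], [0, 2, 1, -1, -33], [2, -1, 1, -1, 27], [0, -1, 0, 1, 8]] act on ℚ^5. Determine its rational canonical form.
The invariant factors of A (the non-unit diagonal entries of the Smith normal form of xI - A over ℚ[x]) are x(x - 6)(x - 2)(x^2 - 3), each dividing the next. The characteristic polynomial is their product, x(x - 6)(x - 2)(x^2 - 3).

The rational canonical form is the block-diagonal matrix of companion matrices C(f_i):
R = [[0, 0, 0, 0, 0], [1, 0, 0, 0, 36], [0, 1, 0, 0, -24], [0, 0, 1, 0, -9], [0, 0, 0, 1, 8]].

Note the characteristic polynomial does not split into linear factors over ℚ, so A has no Jordan form over ℚ; the rational canonical form exists over any field.

R = [[0, 0, 0, 0, 0], [1, 0, 0, 0, 36], [0, 1, 0, 0, -24], [0, 0, 1, 0, -9], [0, 0, 0, 1, 8]]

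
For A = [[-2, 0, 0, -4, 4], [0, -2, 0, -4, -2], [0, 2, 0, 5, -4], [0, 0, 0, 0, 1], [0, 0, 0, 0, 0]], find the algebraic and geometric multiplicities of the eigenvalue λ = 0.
algebraic multiplicity 3, geometric multiplicity 1

The characteristic polynomial is x^3(x + 2)^2, so the factor x appears with exponent 3: the algebraic multiplicity is 3.

rank(A) = 4, so the eigenspace has dimension 5 - 4 = 1: the geometric multiplicity is 1.

Since 1 < 3, A is not diagonalizable.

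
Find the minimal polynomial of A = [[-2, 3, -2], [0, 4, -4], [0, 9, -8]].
The characteristic polynomial factors as (x + 2)^3. The minimal polynomial is ∏(x - λ)^{k_λ} where k_λ is the size of the largest Jordan block at λ.

For λ = -2: rank(A + 2I) = 1, and the largest Jordan block has size 2 (the smallest k with rank((A + 2I)^k) = rank((A + 2I)^(k+1))).

So m_A(x) = (x + 2)^2.

m_A(x) = (x + 2)^2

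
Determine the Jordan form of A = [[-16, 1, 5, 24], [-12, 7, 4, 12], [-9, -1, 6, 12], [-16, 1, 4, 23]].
The characteristic polynomial is det(xI - A) = (x - 5)^4, so the eigenvalues are 5 (algebraic multiplicity 4).

For λ = 5: rank(A - 5I) = 2, rank((A - 5I)^2) = 0. The eigenspace has dimension 4 - 2 = 2, so there are 2 Jordan blocks; the rank sequence gives block sizes [2, 2].

Assembling the blocks gives the Jordan form J above.

J = [[5, 1, 0, 0], [0, 5, 0, 0], [0, 0, 5, 1], [0, 0, 0, 5]]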